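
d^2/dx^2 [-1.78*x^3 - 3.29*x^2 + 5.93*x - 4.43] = -10.68*x - 6.58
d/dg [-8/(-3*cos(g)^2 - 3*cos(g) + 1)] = 24*(2*cos(g) + 1)*sin(g)/(3*cos(g)^2 + 3*cos(g) - 1)^2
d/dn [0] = 0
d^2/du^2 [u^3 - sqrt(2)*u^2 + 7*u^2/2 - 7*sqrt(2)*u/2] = 6*u - 2*sqrt(2) + 7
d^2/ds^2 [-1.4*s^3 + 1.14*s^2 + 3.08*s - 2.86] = 2.28 - 8.4*s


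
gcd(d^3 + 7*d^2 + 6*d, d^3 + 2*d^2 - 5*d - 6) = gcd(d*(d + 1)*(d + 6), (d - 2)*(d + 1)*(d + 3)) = d + 1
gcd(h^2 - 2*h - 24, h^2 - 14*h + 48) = h - 6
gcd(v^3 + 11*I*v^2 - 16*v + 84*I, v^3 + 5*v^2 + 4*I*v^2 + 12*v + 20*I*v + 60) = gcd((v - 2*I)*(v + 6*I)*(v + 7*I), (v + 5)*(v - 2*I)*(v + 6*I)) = v^2 + 4*I*v + 12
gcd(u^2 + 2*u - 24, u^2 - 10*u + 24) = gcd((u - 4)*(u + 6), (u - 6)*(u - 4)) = u - 4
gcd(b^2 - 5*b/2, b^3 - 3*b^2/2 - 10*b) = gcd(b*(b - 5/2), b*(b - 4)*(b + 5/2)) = b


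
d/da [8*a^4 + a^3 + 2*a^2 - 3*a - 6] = 32*a^3 + 3*a^2 + 4*a - 3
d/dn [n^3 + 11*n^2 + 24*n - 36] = 3*n^2 + 22*n + 24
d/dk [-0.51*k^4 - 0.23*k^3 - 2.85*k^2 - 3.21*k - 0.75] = -2.04*k^3 - 0.69*k^2 - 5.7*k - 3.21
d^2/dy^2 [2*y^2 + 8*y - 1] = 4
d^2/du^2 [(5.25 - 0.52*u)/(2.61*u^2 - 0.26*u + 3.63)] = (-(0.52*u - 5.25)*(5.22*u - 0.26)*(10.44*u - 0.52) + (8.1432*u - 27.6754)*(2.61*u^2 - 0.26*u + 3.63))/(2.61*u^2 - 0.26*u + 3.63)^3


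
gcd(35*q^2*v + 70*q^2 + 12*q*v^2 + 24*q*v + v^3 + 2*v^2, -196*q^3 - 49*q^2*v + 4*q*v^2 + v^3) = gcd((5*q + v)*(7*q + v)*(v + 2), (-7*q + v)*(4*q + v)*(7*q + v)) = 7*q + v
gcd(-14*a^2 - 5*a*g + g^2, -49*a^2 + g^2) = 7*a - g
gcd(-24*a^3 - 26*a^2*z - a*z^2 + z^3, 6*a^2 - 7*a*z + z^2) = -6*a + z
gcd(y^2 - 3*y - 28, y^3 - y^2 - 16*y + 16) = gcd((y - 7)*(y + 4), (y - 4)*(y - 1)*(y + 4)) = y + 4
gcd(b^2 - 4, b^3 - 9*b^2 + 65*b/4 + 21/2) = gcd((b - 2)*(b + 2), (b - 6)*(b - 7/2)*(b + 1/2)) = 1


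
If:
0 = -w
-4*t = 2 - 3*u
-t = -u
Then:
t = -2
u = -2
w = 0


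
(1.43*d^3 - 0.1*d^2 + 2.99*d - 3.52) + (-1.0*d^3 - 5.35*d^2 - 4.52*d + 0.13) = 0.43*d^3 - 5.45*d^2 - 1.53*d - 3.39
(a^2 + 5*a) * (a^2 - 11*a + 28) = a^4 - 6*a^3 - 27*a^2 + 140*a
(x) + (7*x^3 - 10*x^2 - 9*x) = 7*x^3 - 10*x^2 - 8*x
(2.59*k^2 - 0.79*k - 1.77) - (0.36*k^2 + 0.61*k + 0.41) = 2.23*k^2 - 1.4*k - 2.18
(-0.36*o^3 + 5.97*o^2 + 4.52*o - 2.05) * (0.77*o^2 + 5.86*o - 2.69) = -0.2772*o^5 + 2.4873*o^4 + 39.433*o^3 + 8.8494*o^2 - 24.1718*o + 5.5145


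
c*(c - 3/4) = c^2 - 3*c/4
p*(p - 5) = p^2 - 5*p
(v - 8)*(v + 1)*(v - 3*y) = v^3 - 3*v^2*y - 7*v^2 + 21*v*y - 8*v + 24*y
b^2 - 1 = (b - 1)*(b + 1)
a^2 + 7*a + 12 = (a + 3)*(a + 4)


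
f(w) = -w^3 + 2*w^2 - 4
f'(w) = -3*w^2 + 4*w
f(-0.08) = -3.99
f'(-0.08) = -0.34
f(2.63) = -8.36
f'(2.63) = -10.23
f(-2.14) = 14.96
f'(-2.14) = -22.30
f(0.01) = -4.00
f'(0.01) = 0.04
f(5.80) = -131.83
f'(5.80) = -77.72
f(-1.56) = 4.66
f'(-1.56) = -13.54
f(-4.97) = 168.17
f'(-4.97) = -93.98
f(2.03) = -4.12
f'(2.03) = -4.24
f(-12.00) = 2012.00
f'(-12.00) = -480.00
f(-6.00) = 284.00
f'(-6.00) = -132.00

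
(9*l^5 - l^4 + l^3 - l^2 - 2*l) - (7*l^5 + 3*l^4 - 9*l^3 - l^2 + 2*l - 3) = 2*l^5 - 4*l^4 + 10*l^3 - 4*l + 3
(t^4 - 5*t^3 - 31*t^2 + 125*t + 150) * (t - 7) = t^5 - 12*t^4 + 4*t^3 + 342*t^2 - 725*t - 1050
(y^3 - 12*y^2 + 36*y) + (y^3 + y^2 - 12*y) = 2*y^3 - 11*y^2 + 24*y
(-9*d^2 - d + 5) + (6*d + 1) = -9*d^2 + 5*d + 6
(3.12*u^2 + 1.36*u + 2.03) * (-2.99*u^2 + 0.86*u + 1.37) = -9.3288*u^4 - 1.3832*u^3 - 0.625699999999999*u^2 + 3.609*u + 2.7811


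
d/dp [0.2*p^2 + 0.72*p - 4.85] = 0.4*p + 0.72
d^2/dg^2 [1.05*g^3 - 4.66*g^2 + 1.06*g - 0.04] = 6.3*g - 9.32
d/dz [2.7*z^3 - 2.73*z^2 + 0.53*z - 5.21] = 8.1*z^2 - 5.46*z + 0.53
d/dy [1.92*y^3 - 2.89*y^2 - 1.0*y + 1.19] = 5.76*y^2 - 5.78*y - 1.0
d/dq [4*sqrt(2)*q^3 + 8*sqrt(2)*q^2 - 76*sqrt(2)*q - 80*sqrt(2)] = sqrt(2)*(12*q^2 + 16*q - 76)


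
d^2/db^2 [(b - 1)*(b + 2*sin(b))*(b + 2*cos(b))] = -2*sqrt(2)*b^2*sin(b + pi/4) - 6*b*sin(b) - 8*b*sin(2*b) + 10*b*cos(b) + 6*b + 8*sin(b) + 8*sqrt(2)*sin(2*b + pi/4) - 2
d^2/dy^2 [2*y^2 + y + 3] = 4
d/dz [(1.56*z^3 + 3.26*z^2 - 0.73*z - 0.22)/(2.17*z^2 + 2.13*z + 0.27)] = (3.3852*z^4 + 6.6456*z^3 + 9.7915*z^2 + 2.7152*z + 0.2715)/(4.7089*z^4 + 9.2442*z^3 + 5.7087*z^2 + 1.1502*z + 0.0729)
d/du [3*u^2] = 6*u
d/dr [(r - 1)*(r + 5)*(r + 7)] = 3*r^2 + 22*r + 23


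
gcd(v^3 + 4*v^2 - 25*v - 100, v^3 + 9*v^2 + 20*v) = v^2 + 9*v + 20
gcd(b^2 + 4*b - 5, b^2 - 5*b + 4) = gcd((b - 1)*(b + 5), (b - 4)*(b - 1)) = b - 1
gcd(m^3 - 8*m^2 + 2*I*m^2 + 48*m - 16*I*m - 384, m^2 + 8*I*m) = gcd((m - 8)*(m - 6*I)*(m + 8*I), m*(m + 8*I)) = m + 8*I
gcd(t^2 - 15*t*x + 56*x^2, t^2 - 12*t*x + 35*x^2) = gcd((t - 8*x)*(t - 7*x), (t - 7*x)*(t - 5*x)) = -t + 7*x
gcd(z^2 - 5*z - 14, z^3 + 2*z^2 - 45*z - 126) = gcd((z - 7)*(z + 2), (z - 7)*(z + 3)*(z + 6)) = z - 7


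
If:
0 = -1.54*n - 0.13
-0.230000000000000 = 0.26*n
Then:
No Solution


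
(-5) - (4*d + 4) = -4*d - 9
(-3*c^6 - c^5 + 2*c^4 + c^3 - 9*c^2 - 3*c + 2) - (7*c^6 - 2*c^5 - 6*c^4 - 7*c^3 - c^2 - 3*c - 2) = -10*c^6 + c^5 + 8*c^4 + 8*c^3 - 8*c^2 + 4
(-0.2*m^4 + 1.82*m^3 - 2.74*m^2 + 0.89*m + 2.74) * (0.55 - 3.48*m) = 0.696*m^5 - 6.4436*m^4 + 10.5362*m^3 - 4.6042*m^2 - 9.0457*m + 1.507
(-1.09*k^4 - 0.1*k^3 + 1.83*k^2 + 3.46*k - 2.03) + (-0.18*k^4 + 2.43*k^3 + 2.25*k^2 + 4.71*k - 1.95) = -1.27*k^4 + 2.33*k^3 + 4.08*k^2 + 8.17*k - 3.98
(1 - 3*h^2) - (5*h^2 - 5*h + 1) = -8*h^2 + 5*h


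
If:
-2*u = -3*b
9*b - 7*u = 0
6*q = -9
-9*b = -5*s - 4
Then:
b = 0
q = -3/2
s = -4/5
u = 0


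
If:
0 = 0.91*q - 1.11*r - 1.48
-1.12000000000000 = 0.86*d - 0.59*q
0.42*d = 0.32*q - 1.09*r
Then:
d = 0.29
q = 2.32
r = 0.57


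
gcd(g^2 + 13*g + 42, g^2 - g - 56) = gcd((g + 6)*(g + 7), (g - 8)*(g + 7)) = g + 7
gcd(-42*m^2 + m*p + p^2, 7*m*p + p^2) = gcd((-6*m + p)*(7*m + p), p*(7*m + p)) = 7*m + p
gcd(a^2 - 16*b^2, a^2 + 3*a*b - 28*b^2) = a - 4*b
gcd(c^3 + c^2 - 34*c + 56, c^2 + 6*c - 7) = c + 7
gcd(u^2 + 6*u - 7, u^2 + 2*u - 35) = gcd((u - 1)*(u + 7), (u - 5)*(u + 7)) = u + 7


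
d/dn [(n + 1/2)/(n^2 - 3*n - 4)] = (n^2 - 3*n - (2*n - 3)*(2*n + 1)/2 - 4)/(-n^2 + 3*n + 4)^2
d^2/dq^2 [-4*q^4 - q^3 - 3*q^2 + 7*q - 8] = -48*q^2 - 6*q - 6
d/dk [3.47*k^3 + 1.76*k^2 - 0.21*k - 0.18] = 10.41*k^2 + 3.52*k - 0.21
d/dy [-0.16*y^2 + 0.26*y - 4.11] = 0.26 - 0.32*y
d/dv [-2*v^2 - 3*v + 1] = -4*v - 3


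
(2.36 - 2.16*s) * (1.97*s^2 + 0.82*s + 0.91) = -4.2552*s^3 + 2.878*s^2 - 0.0304000000000004*s + 2.1476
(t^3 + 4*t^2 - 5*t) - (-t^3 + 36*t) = 2*t^3 + 4*t^2 - 41*t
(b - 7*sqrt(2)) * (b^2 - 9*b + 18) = b^3 - 7*sqrt(2)*b^2 - 9*b^2 + 18*b + 63*sqrt(2)*b - 126*sqrt(2)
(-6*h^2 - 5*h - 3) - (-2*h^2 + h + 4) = -4*h^2 - 6*h - 7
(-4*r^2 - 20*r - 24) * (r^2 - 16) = -4*r^4 - 20*r^3 + 40*r^2 + 320*r + 384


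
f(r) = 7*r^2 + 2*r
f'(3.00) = 44.00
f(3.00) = 69.00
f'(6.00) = 86.00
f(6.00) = 264.00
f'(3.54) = 51.56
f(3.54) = 94.80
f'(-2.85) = -37.90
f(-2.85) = 51.16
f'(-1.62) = -20.68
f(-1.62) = 15.13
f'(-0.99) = -11.86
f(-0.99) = 4.88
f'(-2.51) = -33.14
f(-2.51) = 39.08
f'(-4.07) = -54.98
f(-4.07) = 107.81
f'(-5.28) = -71.92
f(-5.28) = 184.59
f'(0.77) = 12.78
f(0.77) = 5.69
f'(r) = 14*r + 2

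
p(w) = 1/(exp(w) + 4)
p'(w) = -exp(w)/(exp(w) + 4)^2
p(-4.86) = 0.25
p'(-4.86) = -0.00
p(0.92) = 0.15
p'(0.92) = -0.06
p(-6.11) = 0.25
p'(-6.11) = -0.00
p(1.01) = 0.15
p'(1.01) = -0.06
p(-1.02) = 0.23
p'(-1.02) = -0.02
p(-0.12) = 0.20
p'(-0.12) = -0.04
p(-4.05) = 0.25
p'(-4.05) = -0.00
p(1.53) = 0.12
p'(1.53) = -0.06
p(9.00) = 0.00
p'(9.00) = 0.00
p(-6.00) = 0.25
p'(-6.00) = 0.00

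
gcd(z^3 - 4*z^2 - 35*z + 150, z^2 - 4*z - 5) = z - 5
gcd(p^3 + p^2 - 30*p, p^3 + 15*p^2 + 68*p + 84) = p + 6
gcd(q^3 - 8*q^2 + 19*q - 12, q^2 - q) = q - 1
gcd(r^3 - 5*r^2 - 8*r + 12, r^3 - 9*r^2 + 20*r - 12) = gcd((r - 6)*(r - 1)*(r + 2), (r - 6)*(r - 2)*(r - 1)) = r^2 - 7*r + 6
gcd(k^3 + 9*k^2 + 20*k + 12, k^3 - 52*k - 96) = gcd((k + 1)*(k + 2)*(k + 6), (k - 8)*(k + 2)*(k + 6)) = k^2 + 8*k + 12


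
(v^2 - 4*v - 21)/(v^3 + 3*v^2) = (v - 7)/v^2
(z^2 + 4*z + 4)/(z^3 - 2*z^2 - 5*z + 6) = (z + 2)/(z^2 - 4*z + 3)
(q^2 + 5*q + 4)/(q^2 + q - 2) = (q^2 + 5*q + 4)/(q^2 + q - 2)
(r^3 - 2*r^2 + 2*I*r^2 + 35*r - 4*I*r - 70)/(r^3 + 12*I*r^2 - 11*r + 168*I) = (r^2 - r*(2 + 5*I) + 10*I)/(r^2 + 5*I*r + 24)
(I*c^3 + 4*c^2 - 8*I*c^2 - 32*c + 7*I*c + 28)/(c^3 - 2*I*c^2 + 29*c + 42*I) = (I*c^3 + c^2*(4 - 8*I) + c*(-32 + 7*I) + 28)/(c^3 - 2*I*c^2 + 29*c + 42*I)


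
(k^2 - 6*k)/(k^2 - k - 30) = k/(k + 5)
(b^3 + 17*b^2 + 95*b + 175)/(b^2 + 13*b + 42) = (b^2 + 10*b + 25)/(b + 6)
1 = 1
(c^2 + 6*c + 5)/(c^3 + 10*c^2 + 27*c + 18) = (c + 5)/(c^2 + 9*c + 18)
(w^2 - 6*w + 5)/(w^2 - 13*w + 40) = (w - 1)/(w - 8)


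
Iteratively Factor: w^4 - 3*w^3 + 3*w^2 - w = (w - 1)*(w^3 - 2*w^2 + w) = (w - 1)^2*(w^2 - w) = (w - 1)^3*(w)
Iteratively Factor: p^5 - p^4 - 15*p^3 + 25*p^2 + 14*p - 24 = (p + 1)*(p^4 - 2*p^3 - 13*p^2 + 38*p - 24) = (p + 1)*(p + 4)*(p^3 - 6*p^2 + 11*p - 6) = (p - 1)*(p + 1)*(p + 4)*(p^2 - 5*p + 6) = (p - 3)*(p - 1)*(p + 1)*(p + 4)*(p - 2)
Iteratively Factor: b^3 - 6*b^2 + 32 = (b - 4)*(b^2 - 2*b - 8) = (b - 4)^2*(b + 2)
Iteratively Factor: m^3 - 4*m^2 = (m)*(m^2 - 4*m) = m*(m - 4)*(m)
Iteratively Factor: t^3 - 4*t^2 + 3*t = (t - 1)*(t^2 - 3*t) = t*(t - 1)*(t - 3)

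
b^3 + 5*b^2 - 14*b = b*(b - 2)*(b + 7)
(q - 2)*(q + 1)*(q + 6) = q^3 + 5*q^2 - 8*q - 12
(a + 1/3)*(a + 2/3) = a^2 + a + 2/9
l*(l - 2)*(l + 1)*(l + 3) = l^4 + 2*l^3 - 5*l^2 - 6*l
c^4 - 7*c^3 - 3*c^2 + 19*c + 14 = (c - 7)*(c - 2)*(c + 1)^2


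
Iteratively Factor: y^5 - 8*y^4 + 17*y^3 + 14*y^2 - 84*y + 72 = (y + 2)*(y^4 - 10*y^3 + 37*y^2 - 60*y + 36) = (y - 3)*(y + 2)*(y^3 - 7*y^2 + 16*y - 12) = (y - 3)^2*(y + 2)*(y^2 - 4*y + 4) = (y - 3)^2*(y - 2)*(y + 2)*(y - 2)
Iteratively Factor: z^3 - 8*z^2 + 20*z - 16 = (z - 4)*(z^2 - 4*z + 4) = (z - 4)*(z - 2)*(z - 2)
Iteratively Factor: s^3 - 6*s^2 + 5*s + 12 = (s + 1)*(s^2 - 7*s + 12) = (s - 4)*(s + 1)*(s - 3)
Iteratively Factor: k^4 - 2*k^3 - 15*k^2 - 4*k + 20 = (k - 5)*(k^3 + 3*k^2 - 4) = (k - 5)*(k + 2)*(k^2 + k - 2) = (k - 5)*(k - 1)*(k + 2)*(k + 2)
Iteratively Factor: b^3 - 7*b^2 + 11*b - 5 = (b - 1)*(b^2 - 6*b + 5) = (b - 1)^2*(b - 5)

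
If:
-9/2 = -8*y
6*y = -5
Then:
No Solution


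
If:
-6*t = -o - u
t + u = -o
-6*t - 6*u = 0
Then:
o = 0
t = 0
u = 0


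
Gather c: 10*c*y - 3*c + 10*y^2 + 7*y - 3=c*(10*y - 3) + 10*y^2 + 7*y - 3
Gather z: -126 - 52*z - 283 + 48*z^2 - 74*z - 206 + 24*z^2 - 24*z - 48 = 72*z^2 - 150*z - 663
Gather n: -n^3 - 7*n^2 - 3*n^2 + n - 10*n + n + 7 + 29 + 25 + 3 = -n^3 - 10*n^2 - 8*n + 64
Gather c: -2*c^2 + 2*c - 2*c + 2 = 2 - 2*c^2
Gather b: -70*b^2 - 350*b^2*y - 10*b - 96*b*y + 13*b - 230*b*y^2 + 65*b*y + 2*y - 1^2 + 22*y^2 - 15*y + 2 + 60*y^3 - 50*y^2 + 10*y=b^2*(-350*y - 70) + b*(-230*y^2 - 31*y + 3) + 60*y^3 - 28*y^2 - 3*y + 1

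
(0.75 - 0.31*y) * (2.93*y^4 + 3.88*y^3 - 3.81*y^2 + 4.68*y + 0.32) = -0.9083*y^5 + 0.9947*y^4 + 4.0911*y^3 - 4.3083*y^2 + 3.4108*y + 0.24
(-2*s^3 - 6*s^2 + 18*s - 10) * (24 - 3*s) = 6*s^4 - 30*s^3 - 198*s^2 + 462*s - 240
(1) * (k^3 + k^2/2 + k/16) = k^3 + k^2/2 + k/16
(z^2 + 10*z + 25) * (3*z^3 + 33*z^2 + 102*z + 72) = 3*z^5 + 63*z^4 + 507*z^3 + 1917*z^2 + 3270*z + 1800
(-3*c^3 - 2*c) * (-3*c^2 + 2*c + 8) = 9*c^5 - 6*c^4 - 18*c^3 - 4*c^2 - 16*c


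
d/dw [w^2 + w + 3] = 2*w + 1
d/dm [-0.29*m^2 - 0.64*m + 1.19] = -0.58*m - 0.64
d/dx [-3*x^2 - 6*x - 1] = -6*x - 6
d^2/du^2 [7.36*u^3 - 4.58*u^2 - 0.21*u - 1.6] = 44.16*u - 9.16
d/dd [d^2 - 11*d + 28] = 2*d - 11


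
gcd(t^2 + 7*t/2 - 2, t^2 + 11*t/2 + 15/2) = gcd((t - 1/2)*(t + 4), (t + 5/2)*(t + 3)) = 1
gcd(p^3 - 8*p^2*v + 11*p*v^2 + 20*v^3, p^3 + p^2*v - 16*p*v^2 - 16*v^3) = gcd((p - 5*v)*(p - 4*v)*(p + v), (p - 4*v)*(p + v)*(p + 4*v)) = p^2 - 3*p*v - 4*v^2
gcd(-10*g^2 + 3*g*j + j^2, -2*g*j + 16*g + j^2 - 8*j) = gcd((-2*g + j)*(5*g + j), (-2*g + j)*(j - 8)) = 2*g - j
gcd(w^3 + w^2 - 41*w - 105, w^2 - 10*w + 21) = w - 7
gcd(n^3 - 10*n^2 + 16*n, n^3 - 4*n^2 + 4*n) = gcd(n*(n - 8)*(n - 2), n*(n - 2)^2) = n^2 - 2*n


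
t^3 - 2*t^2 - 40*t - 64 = (t - 8)*(t + 2)*(t + 4)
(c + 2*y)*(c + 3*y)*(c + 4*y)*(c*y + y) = c^4*y + 9*c^3*y^2 + c^3*y + 26*c^2*y^3 + 9*c^2*y^2 + 24*c*y^4 + 26*c*y^3 + 24*y^4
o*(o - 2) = o^2 - 2*o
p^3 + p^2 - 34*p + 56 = (p - 4)*(p - 2)*(p + 7)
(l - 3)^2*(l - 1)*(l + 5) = l^4 - 2*l^3 - 20*l^2 + 66*l - 45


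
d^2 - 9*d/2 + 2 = (d - 4)*(d - 1/2)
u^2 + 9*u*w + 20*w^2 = (u + 4*w)*(u + 5*w)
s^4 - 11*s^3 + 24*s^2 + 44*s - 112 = (s - 7)*(s - 4)*(s - 2)*(s + 2)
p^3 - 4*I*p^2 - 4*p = p*(p - 2*I)^2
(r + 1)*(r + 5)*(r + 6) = r^3 + 12*r^2 + 41*r + 30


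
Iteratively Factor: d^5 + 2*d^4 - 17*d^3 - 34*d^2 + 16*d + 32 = (d + 2)*(d^4 - 17*d^2 + 16) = (d - 4)*(d + 2)*(d^3 + 4*d^2 - d - 4) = (d - 4)*(d + 1)*(d + 2)*(d^2 + 3*d - 4) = (d - 4)*(d - 1)*(d + 1)*(d + 2)*(d + 4)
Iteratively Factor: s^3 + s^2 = (s)*(s^2 + s) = s*(s + 1)*(s)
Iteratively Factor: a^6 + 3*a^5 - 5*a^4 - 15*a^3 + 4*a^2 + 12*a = (a + 1)*(a^5 + 2*a^4 - 7*a^3 - 8*a^2 + 12*a) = (a - 2)*(a + 1)*(a^4 + 4*a^3 + a^2 - 6*a) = (a - 2)*(a + 1)*(a + 3)*(a^3 + a^2 - 2*a) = (a - 2)*(a + 1)*(a + 2)*(a + 3)*(a^2 - a) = (a - 2)*(a - 1)*(a + 1)*(a + 2)*(a + 3)*(a)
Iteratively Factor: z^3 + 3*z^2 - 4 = (z - 1)*(z^2 + 4*z + 4) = (z - 1)*(z + 2)*(z + 2)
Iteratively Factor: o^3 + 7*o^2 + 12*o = (o + 3)*(o^2 + 4*o) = (o + 3)*(o + 4)*(o)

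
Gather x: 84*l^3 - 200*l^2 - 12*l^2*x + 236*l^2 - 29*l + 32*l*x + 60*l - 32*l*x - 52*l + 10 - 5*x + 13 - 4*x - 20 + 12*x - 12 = 84*l^3 + 36*l^2 - 21*l + x*(3 - 12*l^2) - 9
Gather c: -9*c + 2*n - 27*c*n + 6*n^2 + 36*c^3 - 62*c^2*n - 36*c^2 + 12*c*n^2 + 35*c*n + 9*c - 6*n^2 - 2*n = 36*c^3 + c^2*(-62*n - 36) + c*(12*n^2 + 8*n)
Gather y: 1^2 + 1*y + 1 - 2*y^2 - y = 2 - 2*y^2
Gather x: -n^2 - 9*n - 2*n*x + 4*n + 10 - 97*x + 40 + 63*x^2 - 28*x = -n^2 - 5*n + 63*x^2 + x*(-2*n - 125) + 50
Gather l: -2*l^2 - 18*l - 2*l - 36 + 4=-2*l^2 - 20*l - 32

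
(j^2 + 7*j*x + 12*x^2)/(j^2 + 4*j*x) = (j + 3*x)/j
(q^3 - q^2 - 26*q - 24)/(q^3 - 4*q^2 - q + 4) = (q^2 - 2*q - 24)/(q^2 - 5*q + 4)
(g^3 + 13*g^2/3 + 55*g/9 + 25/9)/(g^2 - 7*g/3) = (9*g^3 + 39*g^2 + 55*g + 25)/(3*g*(3*g - 7))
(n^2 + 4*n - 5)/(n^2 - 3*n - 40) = (n - 1)/(n - 8)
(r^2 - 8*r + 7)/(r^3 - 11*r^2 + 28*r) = (r - 1)/(r*(r - 4))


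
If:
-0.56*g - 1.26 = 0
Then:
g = -2.25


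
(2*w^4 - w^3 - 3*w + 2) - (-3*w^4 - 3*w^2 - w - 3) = 5*w^4 - w^3 + 3*w^2 - 2*w + 5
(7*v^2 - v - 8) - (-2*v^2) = 9*v^2 - v - 8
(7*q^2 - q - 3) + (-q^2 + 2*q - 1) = 6*q^2 + q - 4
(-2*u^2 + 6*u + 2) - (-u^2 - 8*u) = -u^2 + 14*u + 2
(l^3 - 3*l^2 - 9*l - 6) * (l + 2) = l^4 - l^3 - 15*l^2 - 24*l - 12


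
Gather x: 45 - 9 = 36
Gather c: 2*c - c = c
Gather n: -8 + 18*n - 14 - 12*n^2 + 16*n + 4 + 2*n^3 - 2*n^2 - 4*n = 2*n^3 - 14*n^2 + 30*n - 18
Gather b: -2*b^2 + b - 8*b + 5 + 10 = -2*b^2 - 7*b + 15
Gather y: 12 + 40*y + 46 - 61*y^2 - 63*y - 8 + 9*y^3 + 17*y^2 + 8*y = 9*y^3 - 44*y^2 - 15*y + 50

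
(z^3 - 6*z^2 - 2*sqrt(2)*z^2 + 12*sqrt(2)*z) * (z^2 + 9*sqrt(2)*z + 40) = z^5 - 6*z^4 + 7*sqrt(2)*z^4 - 42*sqrt(2)*z^3 + 4*z^3 - 80*sqrt(2)*z^2 - 24*z^2 + 480*sqrt(2)*z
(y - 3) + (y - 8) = 2*y - 11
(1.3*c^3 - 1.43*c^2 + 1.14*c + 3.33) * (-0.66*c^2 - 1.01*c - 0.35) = -0.858*c^5 - 0.3692*c^4 + 0.2369*c^3 - 2.8487*c^2 - 3.7623*c - 1.1655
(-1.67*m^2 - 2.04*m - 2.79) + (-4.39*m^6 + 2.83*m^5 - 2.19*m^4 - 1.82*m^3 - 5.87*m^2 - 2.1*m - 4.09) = -4.39*m^6 + 2.83*m^5 - 2.19*m^4 - 1.82*m^3 - 7.54*m^2 - 4.14*m - 6.88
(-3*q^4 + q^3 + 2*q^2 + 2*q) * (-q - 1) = 3*q^5 + 2*q^4 - 3*q^3 - 4*q^2 - 2*q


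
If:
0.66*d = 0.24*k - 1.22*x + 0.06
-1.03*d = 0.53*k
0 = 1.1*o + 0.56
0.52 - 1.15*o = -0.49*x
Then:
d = 2.50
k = -4.85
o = -0.51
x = -2.26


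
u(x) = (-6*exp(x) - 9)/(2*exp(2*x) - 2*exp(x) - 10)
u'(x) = (-6*exp(x) - 9)*(-4*exp(2*x) + 2*exp(x))/(2*exp(2*x) - 2*exp(x) - 10)^2 - 6*exp(x)/(2*exp(2*x) - 2*exp(x) - 10) = 3*((2*exp(x) - 1)*(2*exp(x) + 3) - 2*exp(2*x) + 2*exp(x) + 10)*exp(x)/(2*(-exp(2*x) + exp(x) + 5)^2)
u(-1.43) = 1.01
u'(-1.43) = 0.11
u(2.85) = -0.20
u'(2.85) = 0.24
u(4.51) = -0.03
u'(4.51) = 0.03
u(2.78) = -0.22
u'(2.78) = 0.26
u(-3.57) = 0.91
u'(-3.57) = 0.01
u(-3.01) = 0.92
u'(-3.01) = 0.02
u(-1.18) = 1.04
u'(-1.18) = 0.15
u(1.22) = -4.75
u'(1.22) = 26.82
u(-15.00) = 0.90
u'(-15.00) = 0.00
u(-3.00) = 0.92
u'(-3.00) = 0.02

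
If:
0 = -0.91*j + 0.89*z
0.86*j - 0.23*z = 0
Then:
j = 0.00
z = 0.00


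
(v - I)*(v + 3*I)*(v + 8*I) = v^3 + 10*I*v^2 - 13*v + 24*I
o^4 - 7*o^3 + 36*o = o*(o - 6)*(o - 3)*(o + 2)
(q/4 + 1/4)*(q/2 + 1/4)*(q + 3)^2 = q^4/8 + 15*q^3/16 + 37*q^2/16 + 33*q/16 + 9/16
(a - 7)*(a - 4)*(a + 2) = a^3 - 9*a^2 + 6*a + 56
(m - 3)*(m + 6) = m^2 + 3*m - 18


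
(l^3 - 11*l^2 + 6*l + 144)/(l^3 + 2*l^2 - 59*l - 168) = (l - 6)/(l + 7)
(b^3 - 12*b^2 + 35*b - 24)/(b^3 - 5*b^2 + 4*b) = (b^2 - 11*b + 24)/(b*(b - 4))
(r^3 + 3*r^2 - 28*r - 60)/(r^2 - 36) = (r^2 - 3*r - 10)/(r - 6)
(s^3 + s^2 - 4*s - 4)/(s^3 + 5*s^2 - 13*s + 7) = (s^3 + s^2 - 4*s - 4)/(s^3 + 5*s^2 - 13*s + 7)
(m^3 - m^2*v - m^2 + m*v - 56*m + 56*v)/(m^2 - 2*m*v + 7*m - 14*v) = (-m^2 + m*v + 8*m - 8*v)/(-m + 2*v)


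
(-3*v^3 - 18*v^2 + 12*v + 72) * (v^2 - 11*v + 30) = -3*v^5 + 15*v^4 + 120*v^3 - 600*v^2 - 432*v + 2160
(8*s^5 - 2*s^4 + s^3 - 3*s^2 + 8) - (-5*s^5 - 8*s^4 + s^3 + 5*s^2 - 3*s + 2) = 13*s^5 + 6*s^4 - 8*s^2 + 3*s + 6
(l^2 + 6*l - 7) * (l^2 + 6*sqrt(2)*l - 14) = l^4 + 6*l^3 + 6*sqrt(2)*l^3 - 21*l^2 + 36*sqrt(2)*l^2 - 84*l - 42*sqrt(2)*l + 98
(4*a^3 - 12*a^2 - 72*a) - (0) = 4*a^3 - 12*a^2 - 72*a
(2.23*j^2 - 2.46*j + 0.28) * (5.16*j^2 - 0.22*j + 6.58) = 11.5068*j^4 - 13.1842*j^3 + 16.6594*j^2 - 16.2484*j + 1.8424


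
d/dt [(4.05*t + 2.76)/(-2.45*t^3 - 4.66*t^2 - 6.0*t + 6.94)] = (19.845*t^3 + 39.159*t^2 + 25.7232*t + 44.667)/(6.0025*t^6 + 22.834*t^5 + 51.1156*t^4 + 21.914*t^3 - 28.6808*t^2 - 83.28*t + 48.1636)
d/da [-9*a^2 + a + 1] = 1 - 18*a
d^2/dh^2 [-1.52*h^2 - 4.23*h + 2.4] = -3.04000000000000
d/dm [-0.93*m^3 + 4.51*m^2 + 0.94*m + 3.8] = -2.79*m^2 + 9.02*m + 0.94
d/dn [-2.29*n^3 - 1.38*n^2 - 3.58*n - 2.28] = -6.87*n^2 - 2.76*n - 3.58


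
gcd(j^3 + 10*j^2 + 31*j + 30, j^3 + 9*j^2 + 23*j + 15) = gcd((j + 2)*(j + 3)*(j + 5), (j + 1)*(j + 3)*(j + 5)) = j^2 + 8*j + 15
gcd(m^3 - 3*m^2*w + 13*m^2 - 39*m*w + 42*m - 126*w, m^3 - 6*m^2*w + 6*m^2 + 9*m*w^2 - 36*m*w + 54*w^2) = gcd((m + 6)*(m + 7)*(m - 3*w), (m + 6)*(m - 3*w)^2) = -m^2 + 3*m*w - 6*m + 18*w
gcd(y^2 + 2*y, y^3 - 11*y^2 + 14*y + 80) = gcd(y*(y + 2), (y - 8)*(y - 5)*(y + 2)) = y + 2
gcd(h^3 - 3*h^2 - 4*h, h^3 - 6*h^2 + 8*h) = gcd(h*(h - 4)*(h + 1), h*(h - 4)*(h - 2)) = h^2 - 4*h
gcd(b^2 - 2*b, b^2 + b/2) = b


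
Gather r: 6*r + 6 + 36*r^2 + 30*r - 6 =36*r^2 + 36*r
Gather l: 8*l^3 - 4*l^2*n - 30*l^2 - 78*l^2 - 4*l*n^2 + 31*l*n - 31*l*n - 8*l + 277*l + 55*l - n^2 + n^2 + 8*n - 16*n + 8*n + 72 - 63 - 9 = 8*l^3 + l^2*(-4*n - 108) + l*(324 - 4*n^2)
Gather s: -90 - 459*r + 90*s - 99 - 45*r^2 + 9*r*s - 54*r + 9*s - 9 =-45*r^2 - 513*r + s*(9*r + 99) - 198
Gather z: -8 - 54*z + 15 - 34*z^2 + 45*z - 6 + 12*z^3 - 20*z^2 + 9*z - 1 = 12*z^3 - 54*z^2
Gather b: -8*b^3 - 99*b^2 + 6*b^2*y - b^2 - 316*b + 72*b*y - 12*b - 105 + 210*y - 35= -8*b^3 + b^2*(6*y - 100) + b*(72*y - 328) + 210*y - 140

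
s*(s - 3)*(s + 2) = s^3 - s^2 - 6*s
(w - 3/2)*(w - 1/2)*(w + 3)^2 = w^4 + 4*w^3 - 9*w^2/4 - 27*w/2 + 27/4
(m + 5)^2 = m^2 + 10*m + 25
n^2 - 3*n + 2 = (n - 2)*(n - 1)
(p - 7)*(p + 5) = p^2 - 2*p - 35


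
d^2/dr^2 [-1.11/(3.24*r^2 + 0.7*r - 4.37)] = (23.304672*r^2 + 5.03496*r - 1.11*(6.48*r + 0.7)*(12.96*r + 1.4) - 31.432536)/(3.24*r^2 + 0.7*r - 4.37)^3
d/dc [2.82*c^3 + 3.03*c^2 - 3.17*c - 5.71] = 8.46*c^2 + 6.06*c - 3.17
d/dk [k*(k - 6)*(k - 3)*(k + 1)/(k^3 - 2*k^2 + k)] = (k^3 - 3*k^2 + 7*k - 45)/(k^3 - 3*k^2 + 3*k - 1)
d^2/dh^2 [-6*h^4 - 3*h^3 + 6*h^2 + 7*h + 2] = -72*h^2 - 18*h + 12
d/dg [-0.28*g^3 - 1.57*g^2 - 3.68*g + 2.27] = -0.84*g^2 - 3.14*g - 3.68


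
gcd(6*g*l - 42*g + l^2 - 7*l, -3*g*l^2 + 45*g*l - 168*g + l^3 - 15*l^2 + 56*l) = l - 7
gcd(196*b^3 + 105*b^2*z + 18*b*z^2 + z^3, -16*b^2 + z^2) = 4*b + z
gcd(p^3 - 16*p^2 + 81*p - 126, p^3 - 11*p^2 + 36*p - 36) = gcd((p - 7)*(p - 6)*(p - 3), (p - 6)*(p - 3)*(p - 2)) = p^2 - 9*p + 18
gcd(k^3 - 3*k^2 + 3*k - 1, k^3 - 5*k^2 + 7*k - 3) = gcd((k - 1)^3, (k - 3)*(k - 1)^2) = k^2 - 2*k + 1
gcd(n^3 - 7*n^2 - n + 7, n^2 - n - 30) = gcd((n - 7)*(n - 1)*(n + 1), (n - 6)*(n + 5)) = 1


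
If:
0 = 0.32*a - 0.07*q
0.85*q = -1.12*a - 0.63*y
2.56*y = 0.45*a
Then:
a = 0.00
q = 0.00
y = 0.00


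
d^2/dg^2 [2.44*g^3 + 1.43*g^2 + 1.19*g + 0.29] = 14.64*g + 2.86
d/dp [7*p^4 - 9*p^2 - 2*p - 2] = 28*p^3 - 18*p - 2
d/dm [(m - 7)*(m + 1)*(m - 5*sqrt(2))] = 3*m^2 - 10*sqrt(2)*m - 12*m - 7 + 30*sqrt(2)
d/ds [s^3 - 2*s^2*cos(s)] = s*(2*s*sin(s) + 3*s - 4*cos(s))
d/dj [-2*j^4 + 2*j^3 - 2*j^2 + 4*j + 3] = -8*j^3 + 6*j^2 - 4*j + 4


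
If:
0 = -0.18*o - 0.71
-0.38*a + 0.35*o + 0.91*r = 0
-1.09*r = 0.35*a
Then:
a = -2.05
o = -3.94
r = 0.66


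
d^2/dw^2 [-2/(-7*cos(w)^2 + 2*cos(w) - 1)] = (392*sin(w)^4 - 148*sin(w)^2 + 109*cos(w) - 21*cos(3*w) - 232)/(7*sin(w)^2 + 2*cos(w) - 8)^3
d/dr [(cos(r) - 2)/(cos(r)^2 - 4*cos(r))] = (sin(r) + 8*sin(r)/cos(r)^2 - 4*tan(r))/(cos(r) - 4)^2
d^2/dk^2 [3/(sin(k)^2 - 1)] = (12*cos(k)^2 - 18)/cos(k)^4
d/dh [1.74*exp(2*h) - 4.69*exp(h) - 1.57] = (3.48*exp(h) - 4.69)*exp(h)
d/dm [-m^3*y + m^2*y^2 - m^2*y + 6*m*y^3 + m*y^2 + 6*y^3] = y*(-3*m^2 + 2*m*y - 2*m + 6*y^2 + y)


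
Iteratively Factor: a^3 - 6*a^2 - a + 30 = (a - 5)*(a^2 - a - 6) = (a - 5)*(a + 2)*(a - 3)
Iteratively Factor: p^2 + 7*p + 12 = (p + 3)*(p + 4)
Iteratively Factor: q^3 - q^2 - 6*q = (q - 3)*(q^2 + 2*q) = q*(q - 3)*(q + 2)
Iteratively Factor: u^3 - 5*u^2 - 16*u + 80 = (u + 4)*(u^2 - 9*u + 20) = (u - 4)*(u + 4)*(u - 5)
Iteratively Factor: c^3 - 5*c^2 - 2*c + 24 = (c - 4)*(c^2 - c - 6) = (c - 4)*(c - 3)*(c + 2)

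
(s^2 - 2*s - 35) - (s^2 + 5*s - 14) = -7*s - 21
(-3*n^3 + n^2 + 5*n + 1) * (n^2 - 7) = -3*n^5 + n^4 + 26*n^3 - 6*n^2 - 35*n - 7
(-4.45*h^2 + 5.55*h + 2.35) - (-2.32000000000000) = -4.45*h^2 + 5.55*h + 4.67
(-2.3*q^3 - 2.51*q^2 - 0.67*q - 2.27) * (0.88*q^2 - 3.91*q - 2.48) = -2.024*q^5 + 6.7842*q^4 + 14.9285*q^3 + 6.8469*q^2 + 10.5373*q + 5.6296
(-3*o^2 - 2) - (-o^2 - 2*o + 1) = -2*o^2 + 2*o - 3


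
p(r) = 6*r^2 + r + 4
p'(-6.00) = -71.00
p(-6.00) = 214.00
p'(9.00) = 109.00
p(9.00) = 499.00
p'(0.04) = 1.48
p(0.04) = 4.05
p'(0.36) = 5.32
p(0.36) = 5.14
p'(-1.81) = -20.72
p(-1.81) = 21.85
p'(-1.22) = -13.64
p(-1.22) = 11.71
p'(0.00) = 1.00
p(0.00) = 4.00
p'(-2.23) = -25.76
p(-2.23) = 31.61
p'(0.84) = 11.08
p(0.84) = 9.07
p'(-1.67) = -19.04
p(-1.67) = 19.06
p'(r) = 12*r + 1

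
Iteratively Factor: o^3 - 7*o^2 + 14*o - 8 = (o - 1)*(o^2 - 6*o + 8) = (o - 2)*(o - 1)*(o - 4)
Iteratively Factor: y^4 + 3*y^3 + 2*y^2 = (y)*(y^3 + 3*y^2 + 2*y) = y*(y + 1)*(y^2 + 2*y) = y^2*(y + 1)*(y + 2)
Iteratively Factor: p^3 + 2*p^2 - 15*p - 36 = (p - 4)*(p^2 + 6*p + 9) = (p - 4)*(p + 3)*(p + 3)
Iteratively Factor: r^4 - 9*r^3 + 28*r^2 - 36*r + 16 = (r - 1)*(r^3 - 8*r^2 + 20*r - 16) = (r - 2)*(r - 1)*(r^2 - 6*r + 8) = (r - 4)*(r - 2)*(r - 1)*(r - 2)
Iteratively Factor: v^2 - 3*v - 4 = (v - 4)*(v + 1)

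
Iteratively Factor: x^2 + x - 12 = (x - 3)*(x + 4)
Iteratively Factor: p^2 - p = (p - 1)*(p)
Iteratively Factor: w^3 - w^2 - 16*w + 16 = (w - 1)*(w^2 - 16) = (w - 4)*(w - 1)*(w + 4)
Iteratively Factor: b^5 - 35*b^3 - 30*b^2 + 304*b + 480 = (b - 4)*(b^4 + 4*b^3 - 19*b^2 - 106*b - 120) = (b - 4)*(b + 3)*(b^3 + b^2 - 22*b - 40) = (b - 4)*(b + 3)*(b + 4)*(b^2 - 3*b - 10) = (b - 4)*(b + 2)*(b + 3)*(b + 4)*(b - 5)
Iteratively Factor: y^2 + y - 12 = (y - 3)*(y + 4)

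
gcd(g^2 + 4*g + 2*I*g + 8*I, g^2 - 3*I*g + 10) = g + 2*I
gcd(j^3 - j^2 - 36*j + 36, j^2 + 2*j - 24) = j + 6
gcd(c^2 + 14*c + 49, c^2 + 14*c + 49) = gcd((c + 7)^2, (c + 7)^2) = c^2 + 14*c + 49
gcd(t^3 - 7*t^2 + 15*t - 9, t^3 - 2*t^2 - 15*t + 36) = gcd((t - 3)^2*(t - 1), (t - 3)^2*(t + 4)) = t^2 - 6*t + 9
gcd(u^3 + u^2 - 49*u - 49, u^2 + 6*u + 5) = u + 1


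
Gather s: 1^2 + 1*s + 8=s + 9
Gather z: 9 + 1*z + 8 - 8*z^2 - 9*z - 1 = -8*z^2 - 8*z + 16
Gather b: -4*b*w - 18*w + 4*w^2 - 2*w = -4*b*w + 4*w^2 - 20*w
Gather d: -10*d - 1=-10*d - 1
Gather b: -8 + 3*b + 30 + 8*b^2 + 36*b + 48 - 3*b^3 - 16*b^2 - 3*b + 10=-3*b^3 - 8*b^2 + 36*b + 80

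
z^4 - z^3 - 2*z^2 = z^2*(z - 2)*(z + 1)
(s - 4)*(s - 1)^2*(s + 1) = s^4 - 5*s^3 + 3*s^2 + 5*s - 4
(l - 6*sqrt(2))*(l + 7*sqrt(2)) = l^2 + sqrt(2)*l - 84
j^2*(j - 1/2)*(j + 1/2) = j^4 - j^2/4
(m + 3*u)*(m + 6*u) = m^2 + 9*m*u + 18*u^2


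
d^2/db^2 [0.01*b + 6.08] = 0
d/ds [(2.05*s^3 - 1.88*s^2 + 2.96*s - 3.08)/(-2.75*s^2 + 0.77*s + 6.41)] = (-5.6375*s^4 + 3.157*s^3 + 46.1139*s^2 - 41.0416*s + 21.3452)/(7.5625*s^4 - 4.235*s^3 - 34.6621*s^2 + 9.8714*s + 41.0881)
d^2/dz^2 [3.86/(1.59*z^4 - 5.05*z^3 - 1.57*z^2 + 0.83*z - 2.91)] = ((-73.6488*z^2 + 116.958*z + 12.1204)*(-1.59*z^4 + 5.05*z^3 + 1.57*z^2 - 0.83*z + 2.91) - 3.86*(6.36*z^3 - 15.15*z^2 - 3.14*z + 0.83)*(12.72*z^3 - 30.3*z^2 - 6.28*z + 1.66))/(-1.59*z^4 + 5.05*z^3 + 1.57*z^2 - 0.83*z + 2.91)^3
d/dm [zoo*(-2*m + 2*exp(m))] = zoo*(1 - exp(m))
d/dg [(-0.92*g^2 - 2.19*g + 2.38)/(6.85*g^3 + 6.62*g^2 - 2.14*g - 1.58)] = (6.302*g^4 + 30.003*g^3 - 32.4424*g^2 - 28.604*g + 8.5534)/(46.9225*g^6 + 90.694*g^5 + 14.5064*g^4 - 49.9796*g^3 - 16.3396*g^2 + 6.7624*g + 2.4964)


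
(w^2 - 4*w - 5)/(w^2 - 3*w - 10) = (w + 1)/(w + 2)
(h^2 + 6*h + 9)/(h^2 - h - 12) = (h + 3)/(h - 4)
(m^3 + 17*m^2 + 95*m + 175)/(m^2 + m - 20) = (m^2 + 12*m + 35)/(m - 4)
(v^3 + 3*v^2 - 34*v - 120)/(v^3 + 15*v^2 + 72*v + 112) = (v^2 - v - 30)/(v^2 + 11*v + 28)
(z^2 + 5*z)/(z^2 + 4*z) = (z + 5)/(z + 4)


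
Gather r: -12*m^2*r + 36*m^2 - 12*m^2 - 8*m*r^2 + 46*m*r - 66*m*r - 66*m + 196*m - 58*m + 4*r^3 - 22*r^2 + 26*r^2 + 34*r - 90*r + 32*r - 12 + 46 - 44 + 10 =24*m^2 + 72*m + 4*r^3 + r^2*(4 - 8*m) + r*(-12*m^2 - 20*m - 24)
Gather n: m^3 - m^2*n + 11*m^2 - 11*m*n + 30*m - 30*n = m^3 + 11*m^2 + 30*m + n*(-m^2 - 11*m - 30)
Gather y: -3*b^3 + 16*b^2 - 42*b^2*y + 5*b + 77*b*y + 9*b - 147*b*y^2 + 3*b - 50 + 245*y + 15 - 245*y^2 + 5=-3*b^3 + 16*b^2 + 17*b + y^2*(-147*b - 245) + y*(-42*b^2 + 77*b + 245) - 30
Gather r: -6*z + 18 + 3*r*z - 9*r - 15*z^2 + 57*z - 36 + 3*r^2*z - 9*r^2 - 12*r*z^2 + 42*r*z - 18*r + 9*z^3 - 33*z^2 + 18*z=r^2*(3*z - 9) + r*(-12*z^2 + 45*z - 27) + 9*z^3 - 48*z^2 + 69*z - 18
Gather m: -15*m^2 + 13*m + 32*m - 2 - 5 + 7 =-15*m^2 + 45*m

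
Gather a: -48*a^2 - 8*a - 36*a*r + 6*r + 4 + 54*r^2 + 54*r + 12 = -48*a^2 + a*(-36*r - 8) + 54*r^2 + 60*r + 16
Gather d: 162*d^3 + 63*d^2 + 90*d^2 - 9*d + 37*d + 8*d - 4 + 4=162*d^3 + 153*d^2 + 36*d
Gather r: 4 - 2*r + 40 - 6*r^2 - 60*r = -6*r^2 - 62*r + 44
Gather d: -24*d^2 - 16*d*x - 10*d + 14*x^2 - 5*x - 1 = -24*d^2 + d*(-16*x - 10) + 14*x^2 - 5*x - 1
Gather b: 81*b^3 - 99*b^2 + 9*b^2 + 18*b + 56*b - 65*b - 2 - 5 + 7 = 81*b^3 - 90*b^2 + 9*b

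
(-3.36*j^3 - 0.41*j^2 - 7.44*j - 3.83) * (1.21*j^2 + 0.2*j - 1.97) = -4.0656*j^5 - 1.1681*j^4 - 2.4652*j^3 - 5.3146*j^2 + 13.8908*j + 7.5451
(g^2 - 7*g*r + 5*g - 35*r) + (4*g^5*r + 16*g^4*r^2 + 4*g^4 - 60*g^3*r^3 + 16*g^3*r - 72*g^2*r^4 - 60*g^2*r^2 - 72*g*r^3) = 4*g^5*r + 16*g^4*r^2 + 4*g^4 - 60*g^3*r^3 + 16*g^3*r - 72*g^2*r^4 - 60*g^2*r^2 + g^2 - 72*g*r^3 - 7*g*r + 5*g - 35*r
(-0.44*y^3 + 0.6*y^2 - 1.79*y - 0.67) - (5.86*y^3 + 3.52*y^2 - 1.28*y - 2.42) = -6.3*y^3 - 2.92*y^2 - 0.51*y + 1.75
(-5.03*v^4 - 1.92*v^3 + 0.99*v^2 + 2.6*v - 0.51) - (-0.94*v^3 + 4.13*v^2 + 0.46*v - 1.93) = -5.03*v^4 - 0.98*v^3 - 3.14*v^2 + 2.14*v + 1.42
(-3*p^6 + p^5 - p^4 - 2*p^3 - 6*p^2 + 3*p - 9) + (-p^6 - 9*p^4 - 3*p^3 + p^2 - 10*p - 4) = -4*p^6 + p^5 - 10*p^4 - 5*p^3 - 5*p^2 - 7*p - 13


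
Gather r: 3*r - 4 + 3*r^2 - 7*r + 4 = 3*r^2 - 4*r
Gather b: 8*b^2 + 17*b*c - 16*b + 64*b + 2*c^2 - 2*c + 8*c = 8*b^2 + b*(17*c + 48) + 2*c^2 + 6*c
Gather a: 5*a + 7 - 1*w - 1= 5*a - w + 6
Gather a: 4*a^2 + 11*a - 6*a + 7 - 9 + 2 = 4*a^2 + 5*a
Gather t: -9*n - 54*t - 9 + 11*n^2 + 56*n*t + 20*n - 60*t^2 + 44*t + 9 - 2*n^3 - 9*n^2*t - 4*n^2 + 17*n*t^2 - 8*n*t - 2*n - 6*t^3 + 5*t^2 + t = -2*n^3 + 7*n^2 + 9*n - 6*t^3 + t^2*(17*n - 55) + t*(-9*n^2 + 48*n - 9)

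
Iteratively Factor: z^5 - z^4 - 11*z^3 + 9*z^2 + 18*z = (z + 1)*(z^4 - 2*z^3 - 9*z^2 + 18*z) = z*(z + 1)*(z^3 - 2*z^2 - 9*z + 18) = z*(z - 3)*(z + 1)*(z^2 + z - 6) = z*(z - 3)*(z - 2)*(z + 1)*(z + 3)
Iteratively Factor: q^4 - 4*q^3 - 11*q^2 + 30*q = (q)*(q^3 - 4*q^2 - 11*q + 30) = q*(q + 3)*(q^2 - 7*q + 10) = q*(q - 5)*(q + 3)*(q - 2)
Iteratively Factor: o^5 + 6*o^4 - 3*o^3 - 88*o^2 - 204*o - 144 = (o + 2)*(o^4 + 4*o^3 - 11*o^2 - 66*o - 72) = (o + 2)*(o + 3)*(o^3 + o^2 - 14*o - 24) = (o - 4)*(o + 2)*(o + 3)*(o^2 + 5*o + 6) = (o - 4)*(o + 2)*(o + 3)^2*(o + 2)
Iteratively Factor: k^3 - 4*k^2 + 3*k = (k)*(k^2 - 4*k + 3) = k*(k - 1)*(k - 3)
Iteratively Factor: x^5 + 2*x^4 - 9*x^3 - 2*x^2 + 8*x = (x - 1)*(x^4 + 3*x^3 - 6*x^2 - 8*x) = (x - 1)*(x + 4)*(x^3 - x^2 - 2*x) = (x - 1)*(x + 1)*(x + 4)*(x^2 - 2*x) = x*(x - 1)*(x + 1)*(x + 4)*(x - 2)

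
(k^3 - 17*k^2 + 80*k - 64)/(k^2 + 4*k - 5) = (k^2 - 16*k + 64)/(k + 5)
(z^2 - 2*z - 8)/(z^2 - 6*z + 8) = (z + 2)/(z - 2)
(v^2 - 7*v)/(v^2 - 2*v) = (v - 7)/(v - 2)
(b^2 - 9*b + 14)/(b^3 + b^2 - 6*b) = (b - 7)/(b*(b + 3))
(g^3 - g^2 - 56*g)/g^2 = g - 1 - 56/g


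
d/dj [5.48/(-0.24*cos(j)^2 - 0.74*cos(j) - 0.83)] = -(2.6304*cos(j) + 4.0552)*sin(j)/(0.24*cos(j)^2 + 0.74*cos(j) + 0.83)^2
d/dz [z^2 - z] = 2*z - 1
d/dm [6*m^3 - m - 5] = 18*m^2 - 1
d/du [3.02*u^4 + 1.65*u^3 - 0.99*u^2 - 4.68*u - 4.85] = 12.08*u^3 + 4.95*u^2 - 1.98*u - 4.68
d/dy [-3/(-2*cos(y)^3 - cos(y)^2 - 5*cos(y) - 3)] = 12*(6*cos(y)^2 + 2*cos(y) + 5)*sin(y)/(13*cos(y) + cos(2*y) + cos(3*y) + 7)^2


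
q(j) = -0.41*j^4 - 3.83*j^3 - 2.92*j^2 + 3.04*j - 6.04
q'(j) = -1.64*j^3 - 11.49*j^2 - 5.84*j + 3.04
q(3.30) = -214.07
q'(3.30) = -200.29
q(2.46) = -88.26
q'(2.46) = -105.27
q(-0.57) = -8.06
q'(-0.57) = 2.94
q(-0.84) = -8.59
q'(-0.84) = 0.81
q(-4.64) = 109.55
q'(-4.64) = -53.41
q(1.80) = -36.67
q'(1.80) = -54.26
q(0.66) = -6.48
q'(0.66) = -6.29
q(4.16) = -442.44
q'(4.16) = -338.16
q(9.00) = -5697.28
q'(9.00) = -2175.77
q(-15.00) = -8538.64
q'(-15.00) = 3040.39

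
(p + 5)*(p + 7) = p^2 + 12*p + 35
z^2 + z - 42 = (z - 6)*(z + 7)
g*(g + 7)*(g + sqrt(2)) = g^3 + sqrt(2)*g^2 + 7*g^2 + 7*sqrt(2)*g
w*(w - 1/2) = w^2 - w/2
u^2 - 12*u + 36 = (u - 6)^2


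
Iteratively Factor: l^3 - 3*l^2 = (l)*(l^2 - 3*l) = l^2*(l - 3)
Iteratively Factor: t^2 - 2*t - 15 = (t - 5)*(t + 3)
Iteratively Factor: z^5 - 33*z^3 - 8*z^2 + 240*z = (z - 5)*(z^4 + 5*z^3 - 8*z^2 - 48*z) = (z - 5)*(z - 3)*(z^3 + 8*z^2 + 16*z) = (z - 5)*(z - 3)*(z + 4)*(z^2 + 4*z) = (z - 5)*(z - 3)*(z + 4)^2*(z)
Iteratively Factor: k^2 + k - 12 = (k - 3)*(k + 4)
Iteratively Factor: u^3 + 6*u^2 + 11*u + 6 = (u + 3)*(u^2 + 3*u + 2) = (u + 2)*(u + 3)*(u + 1)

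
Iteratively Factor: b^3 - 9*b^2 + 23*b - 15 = (b - 3)*(b^2 - 6*b + 5) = (b - 5)*(b - 3)*(b - 1)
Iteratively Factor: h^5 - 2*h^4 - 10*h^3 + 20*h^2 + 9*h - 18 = (h + 3)*(h^4 - 5*h^3 + 5*h^2 + 5*h - 6) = (h - 1)*(h + 3)*(h^3 - 4*h^2 + h + 6) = (h - 2)*(h - 1)*(h + 3)*(h^2 - 2*h - 3) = (h - 2)*(h - 1)*(h + 1)*(h + 3)*(h - 3)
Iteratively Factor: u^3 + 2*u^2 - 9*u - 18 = (u + 2)*(u^2 - 9) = (u + 2)*(u + 3)*(u - 3)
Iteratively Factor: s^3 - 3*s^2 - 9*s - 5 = (s + 1)*(s^2 - 4*s - 5) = (s + 1)^2*(s - 5)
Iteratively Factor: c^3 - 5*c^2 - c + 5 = (c - 5)*(c^2 - 1) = (c - 5)*(c + 1)*(c - 1)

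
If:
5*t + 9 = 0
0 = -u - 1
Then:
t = -9/5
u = -1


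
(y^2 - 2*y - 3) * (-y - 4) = -y^3 - 2*y^2 + 11*y + 12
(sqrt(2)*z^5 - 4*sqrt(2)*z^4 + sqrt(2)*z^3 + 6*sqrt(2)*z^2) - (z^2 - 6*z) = sqrt(2)*z^5 - 4*sqrt(2)*z^4 + sqrt(2)*z^3 - z^2 + 6*sqrt(2)*z^2 + 6*z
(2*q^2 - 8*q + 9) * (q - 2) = 2*q^3 - 12*q^2 + 25*q - 18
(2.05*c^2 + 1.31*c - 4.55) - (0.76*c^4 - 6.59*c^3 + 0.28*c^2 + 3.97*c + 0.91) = -0.76*c^4 + 6.59*c^3 + 1.77*c^2 - 2.66*c - 5.46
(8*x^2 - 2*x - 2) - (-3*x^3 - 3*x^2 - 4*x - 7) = 3*x^3 + 11*x^2 + 2*x + 5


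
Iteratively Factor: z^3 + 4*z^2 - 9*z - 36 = (z + 4)*(z^2 - 9) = (z - 3)*(z + 4)*(z + 3)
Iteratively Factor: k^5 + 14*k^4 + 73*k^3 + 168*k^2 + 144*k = (k + 4)*(k^4 + 10*k^3 + 33*k^2 + 36*k) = (k + 3)*(k + 4)*(k^3 + 7*k^2 + 12*k) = k*(k + 3)*(k + 4)*(k^2 + 7*k + 12) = k*(k + 3)*(k + 4)^2*(k + 3)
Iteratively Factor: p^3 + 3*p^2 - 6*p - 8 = (p + 4)*(p^2 - p - 2) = (p + 1)*(p + 4)*(p - 2)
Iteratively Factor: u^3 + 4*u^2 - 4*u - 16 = (u - 2)*(u^2 + 6*u + 8) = (u - 2)*(u + 4)*(u + 2)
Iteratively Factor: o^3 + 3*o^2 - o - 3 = (o - 1)*(o^2 + 4*o + 3) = (o - 1)*(o + 3)*(o + 1)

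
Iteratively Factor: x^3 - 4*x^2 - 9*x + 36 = (x - 4)*(x^2 - 9) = (x - 4)*(x - 3)*(x + 3)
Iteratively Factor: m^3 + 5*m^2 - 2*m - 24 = (m + 3)*(m^2 + 2*m - 8) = (m - 2)*(m + 3)*(m + 4)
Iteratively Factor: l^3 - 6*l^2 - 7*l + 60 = (l - 4)*(l^2 - 2*l - 15) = (l - 5)*(l - 4)*(l + 3)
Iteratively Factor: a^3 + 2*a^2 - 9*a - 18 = (a - 3)*(a^2 + 5*a + 6) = (a - 3)*(a + 2)*(a + 3)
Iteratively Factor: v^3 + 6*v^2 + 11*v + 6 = (v + 2)*(v^2 + 4*v + 3) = (v + 1)*(v + 2)*(v + 3)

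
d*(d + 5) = d^2 + 5*d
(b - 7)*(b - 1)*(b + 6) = b^3 - 2*b^2 - 41*b + 42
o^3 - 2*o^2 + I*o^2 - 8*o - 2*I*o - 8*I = (o - 4)*(o + 2)*(o + I)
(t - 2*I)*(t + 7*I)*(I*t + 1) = I*t^3 - 4*t^2 + 19*I*t + 14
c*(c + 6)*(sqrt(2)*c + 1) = sqrt(2)*c^3 + c^2 + 6*sqrt(2)*c^2 + 6*c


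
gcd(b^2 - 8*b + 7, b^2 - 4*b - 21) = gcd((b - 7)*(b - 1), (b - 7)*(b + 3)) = b - 7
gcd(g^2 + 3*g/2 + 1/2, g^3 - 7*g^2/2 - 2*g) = g + 1/2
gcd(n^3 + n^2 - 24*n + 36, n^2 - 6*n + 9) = n - 3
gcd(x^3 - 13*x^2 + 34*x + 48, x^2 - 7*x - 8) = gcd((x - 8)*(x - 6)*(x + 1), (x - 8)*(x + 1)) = x^2 - 7*x - 8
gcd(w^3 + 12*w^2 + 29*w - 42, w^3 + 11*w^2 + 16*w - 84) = w^2 + 13*w + 42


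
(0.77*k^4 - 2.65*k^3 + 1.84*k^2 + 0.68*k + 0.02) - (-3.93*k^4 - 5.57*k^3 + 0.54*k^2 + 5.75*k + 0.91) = 4.7*k^4 + 2.92*k^3 + 1.3*k^2 - 5.07*k - 0.89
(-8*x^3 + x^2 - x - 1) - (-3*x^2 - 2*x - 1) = -8*x^3 + 4*x^2 + x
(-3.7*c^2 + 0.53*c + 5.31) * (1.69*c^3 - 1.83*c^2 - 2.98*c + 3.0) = -6.253*c^5 + 7.6667*c^4 + 19.03*c^3 - 22.3967*c^2 - 14.2338*c + 15.93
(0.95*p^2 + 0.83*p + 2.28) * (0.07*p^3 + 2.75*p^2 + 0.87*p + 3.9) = 0.0665*p^5 + 2.6706*p^4 + 3.2686*p^3 + 10.6971*p^2 + 5.2206*p + 8.892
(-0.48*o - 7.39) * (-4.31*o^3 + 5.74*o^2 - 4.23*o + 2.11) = 2.0688*o^4 + 29.0957*o^3 - 40.3882*o^2 + 30.2469*o - 15.5929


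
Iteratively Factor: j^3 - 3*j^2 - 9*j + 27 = (j - 3)*(j^2 - 9) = (j - 3)^2*(j + 3)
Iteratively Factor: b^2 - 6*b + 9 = (b - 3)*(b - 3)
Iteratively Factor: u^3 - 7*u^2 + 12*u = (u)*(u^2 - 7*u + 12) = u*(u - 3)*(u - 4)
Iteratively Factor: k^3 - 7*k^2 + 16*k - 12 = (k - 2)*(k^2 - 5*k + 6) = (k - 3)*(k - 2)*(k - 2)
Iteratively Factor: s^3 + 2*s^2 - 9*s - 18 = (s + 3)*(s^2 - s - 6) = (s - 3)*(s + 3)*(s + 2)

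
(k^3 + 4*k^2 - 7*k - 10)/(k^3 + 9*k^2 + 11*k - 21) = (k^3 + 4*k^2 - 7*k - 10)/(k^3 + 9*k^2 + 11*k - 21)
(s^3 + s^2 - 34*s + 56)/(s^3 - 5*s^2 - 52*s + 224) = (s - 2)/(s - 8)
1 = 1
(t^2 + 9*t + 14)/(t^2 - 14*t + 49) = (t^2 + 9*t + 14)/(t^2 - 14*t + 49)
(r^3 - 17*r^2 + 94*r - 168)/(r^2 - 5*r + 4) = (r^2 - 13*r + 42)/(r - 1)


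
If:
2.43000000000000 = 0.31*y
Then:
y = 7.84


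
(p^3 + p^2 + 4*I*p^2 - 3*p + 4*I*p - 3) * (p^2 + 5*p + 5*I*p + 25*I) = p^5 + 6*p^4 + 9*I*p^4 - 18*p^3 + 54*I*p^3 - 138*p^2 + 30*I*p^2 - 115*p - 90*I*p - 75*I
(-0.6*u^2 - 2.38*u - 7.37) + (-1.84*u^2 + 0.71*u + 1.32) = -2.44*u^2 - 1.67*u - 6.05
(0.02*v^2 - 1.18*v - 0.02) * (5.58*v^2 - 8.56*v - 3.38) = 0.1116*v^4 - 6.7556*v^3 + 9.9216*v^2 + 4.1596*v + 0.0676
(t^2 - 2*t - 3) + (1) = t^2 - 2*t - 2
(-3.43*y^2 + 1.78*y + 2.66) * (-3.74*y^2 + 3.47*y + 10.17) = 12.8282*y^4 - 18.5593*y^3 - 38.6549*y^2 + 27.3328*y + 27.0522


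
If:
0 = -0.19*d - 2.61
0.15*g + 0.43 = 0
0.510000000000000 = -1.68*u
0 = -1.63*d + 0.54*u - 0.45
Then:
No Solution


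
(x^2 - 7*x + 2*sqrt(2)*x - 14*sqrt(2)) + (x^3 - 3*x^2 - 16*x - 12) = x^3 - 2*x^2 - 23*x + 2*sqrt(2)*x - 14*sqrt(2) - 12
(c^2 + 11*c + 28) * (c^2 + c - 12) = c^4 + 12*c^3 + 27*c^2 - 104*c - 336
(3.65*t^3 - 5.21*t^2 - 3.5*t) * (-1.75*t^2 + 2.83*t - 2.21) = -6.3875*t^5 + 19.447*t^4 - 16.6858*t^3 + 1.6091*t^2 + 7.735*t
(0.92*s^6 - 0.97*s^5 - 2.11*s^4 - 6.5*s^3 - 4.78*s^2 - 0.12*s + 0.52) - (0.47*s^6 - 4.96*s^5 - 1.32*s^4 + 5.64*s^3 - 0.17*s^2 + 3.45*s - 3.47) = 0.45*s^6 + 3.99*s^5 - 0.79*s^4 - 12.14*s^3 - 4.61*s^2 - 3.57*s + 3.99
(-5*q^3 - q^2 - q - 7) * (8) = -40*q^3 - 8*q^2 - 8*q - 56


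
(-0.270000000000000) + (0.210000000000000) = -0.0600000000000000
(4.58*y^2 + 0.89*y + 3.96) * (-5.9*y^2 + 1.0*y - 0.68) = -27.022*y^4 - 0.671*y^3 - 25.5884*y^2 + 3.3548*y - 2.6928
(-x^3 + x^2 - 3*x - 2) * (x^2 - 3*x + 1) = -x^5 + 4*x^4 - 7*x^3 + 8*x^2 + 3*x - 2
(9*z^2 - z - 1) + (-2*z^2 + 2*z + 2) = 7*z^2 + z + 1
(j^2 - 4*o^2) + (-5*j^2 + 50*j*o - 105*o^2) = -4*j^2 + 50*j*o - 109*o^2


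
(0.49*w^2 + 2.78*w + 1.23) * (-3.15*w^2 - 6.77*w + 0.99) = -1.5435*w^4 - 12.0743*w^3 - 22.21*w^2 - 5.5749*w + 1.2177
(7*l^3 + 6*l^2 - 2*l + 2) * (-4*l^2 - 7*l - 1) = -28*l^5 - 73*l^4 - 41*l^3 - 12*l - 2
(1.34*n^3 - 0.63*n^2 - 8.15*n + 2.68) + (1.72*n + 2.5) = 1.34*n^3 - 0.63*n^2 - 6.43*n + 5.18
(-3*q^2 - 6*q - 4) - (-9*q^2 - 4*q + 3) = 6*q^2 - 2*q - 7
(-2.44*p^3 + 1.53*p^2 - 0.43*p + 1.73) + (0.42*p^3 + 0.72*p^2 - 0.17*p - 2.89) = -2.02*p^3 + 2.25*p^2 - 0.6*p - 1.16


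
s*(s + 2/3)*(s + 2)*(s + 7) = s^4 + 29*s^3/3 + 20*s^2 + 28*s/3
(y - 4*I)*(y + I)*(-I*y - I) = -I*y^3 - 3*y^2 - I*y^2 - 3*y - 4*I*y - 4*I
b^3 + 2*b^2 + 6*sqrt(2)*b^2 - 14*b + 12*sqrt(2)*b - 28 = (b + 2)*(b - sqrt(2))*(b + 7*sqrt(2))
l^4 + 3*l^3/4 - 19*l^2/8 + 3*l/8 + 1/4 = (l - 1)*(l - 1/2)*(l + 1/4)*(l + 2)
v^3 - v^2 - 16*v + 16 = (v - 4)*(v - 1)*(v + 4)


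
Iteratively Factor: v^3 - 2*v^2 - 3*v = (v + 1)*(v^2 - 3*v) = (v - 3)*(v + 1)*(v)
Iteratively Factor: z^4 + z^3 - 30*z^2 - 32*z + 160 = (z - 2)*(z^3 + 3*z^2 - 24*z - 80) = (z - 5)*(z - 2)*(z^2 + 8*z + 16) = (z - 5)*(z - 2)*(z + 4)*(z + 4)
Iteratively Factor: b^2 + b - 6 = (b - 2)*(b + 3)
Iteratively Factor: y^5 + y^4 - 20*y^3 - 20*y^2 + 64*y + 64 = (y - 2)*(y^4 + 3*y^3 - 14*y^2 - 48*y - 32) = (y - 4)*(y - 2)*(y^3 + 7*y^2 + 14*y + 8) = (y - 4)*(y - 2)*(y + 1)*(y^2 + 6*y + 8) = (y - 4)*(y - 2)*(y + 1)*(y + 4)*(y + 2)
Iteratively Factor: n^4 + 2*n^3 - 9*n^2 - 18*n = (n)*(n^3 + 2*n^2 - 9*n - 18) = n*(n + 2)*(n^2 - 9) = n*(n - 3)*(n + 2)*(n + 3)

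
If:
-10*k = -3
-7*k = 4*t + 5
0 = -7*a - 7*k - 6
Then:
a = -81/70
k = 3/10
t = -71/40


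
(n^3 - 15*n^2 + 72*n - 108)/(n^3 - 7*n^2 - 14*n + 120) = (n^2 - 9*n + 18)/(n^2 - n - 20)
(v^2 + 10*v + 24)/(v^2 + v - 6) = (v^2 + 10*v + 24)/(v^2 + v - 6)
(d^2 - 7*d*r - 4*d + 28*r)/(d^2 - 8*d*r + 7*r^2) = (4 - d)/(-d + r)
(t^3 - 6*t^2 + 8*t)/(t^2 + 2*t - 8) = t*(t - 4)/(t + 4)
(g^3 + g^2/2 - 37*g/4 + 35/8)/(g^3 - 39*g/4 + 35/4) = (g - 1/2)/(g - 1)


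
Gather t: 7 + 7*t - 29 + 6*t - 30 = 13*t - 52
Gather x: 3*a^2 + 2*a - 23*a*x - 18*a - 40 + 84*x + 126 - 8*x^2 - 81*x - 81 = 3*a^2 - 16*a - 8*x^2 + x*(3 - 23*a) + 5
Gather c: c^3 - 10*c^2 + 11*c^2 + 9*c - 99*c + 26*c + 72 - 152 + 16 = c^3 + c^2 - 64*c - 64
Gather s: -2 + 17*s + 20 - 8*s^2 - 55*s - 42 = -8*s^2 - 38*s - 24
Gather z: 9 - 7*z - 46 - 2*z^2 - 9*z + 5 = -2*z^2 - 16*z - 32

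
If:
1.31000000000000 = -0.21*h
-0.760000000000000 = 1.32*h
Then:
No Solution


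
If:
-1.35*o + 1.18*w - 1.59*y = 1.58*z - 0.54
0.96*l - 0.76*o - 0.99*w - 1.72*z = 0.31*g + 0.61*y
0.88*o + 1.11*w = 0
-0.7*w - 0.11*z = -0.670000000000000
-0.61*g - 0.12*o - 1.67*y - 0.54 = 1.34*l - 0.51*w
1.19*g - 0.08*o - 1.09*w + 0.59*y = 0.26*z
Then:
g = -134.63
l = -223.48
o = -38.11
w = 30.22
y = 240.14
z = -186.19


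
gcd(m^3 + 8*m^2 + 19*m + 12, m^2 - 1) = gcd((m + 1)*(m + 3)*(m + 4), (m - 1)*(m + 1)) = m + 1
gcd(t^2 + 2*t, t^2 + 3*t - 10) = 1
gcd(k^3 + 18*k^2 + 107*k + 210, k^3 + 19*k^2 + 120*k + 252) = k^2 + 13*k + 42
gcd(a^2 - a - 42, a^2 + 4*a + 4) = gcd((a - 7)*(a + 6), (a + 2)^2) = 1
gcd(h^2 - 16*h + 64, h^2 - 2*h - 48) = h - 8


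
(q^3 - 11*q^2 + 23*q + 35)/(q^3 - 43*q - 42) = (q - 5)/(q + 6)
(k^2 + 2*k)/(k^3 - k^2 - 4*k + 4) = k/(k^2 - 3*k + 2)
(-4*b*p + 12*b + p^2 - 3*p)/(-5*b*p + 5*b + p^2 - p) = (4*b*p - 12*b - p^2 + 3*p)/(5*b*p - 5*b - p^2 + p)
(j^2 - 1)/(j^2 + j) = (j - 1)/j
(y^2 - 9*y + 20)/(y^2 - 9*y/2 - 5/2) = 2*(y - 4)/(2*y + 1)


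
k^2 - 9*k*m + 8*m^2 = (k - 8*m)*(k - m)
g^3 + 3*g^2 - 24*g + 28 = (g - 2)^2*(g + 7)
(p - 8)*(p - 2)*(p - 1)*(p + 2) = p^4 - 9*p^3 + 4*p^2 + 36*p - 32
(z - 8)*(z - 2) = z^2 - 10*z + 16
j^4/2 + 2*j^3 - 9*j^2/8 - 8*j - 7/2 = (j/2 + 1)*(j - 2)*(j + 1/2)*(j + 7/2)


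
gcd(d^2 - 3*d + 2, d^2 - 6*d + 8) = d - 2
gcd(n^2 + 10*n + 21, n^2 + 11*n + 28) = n + 7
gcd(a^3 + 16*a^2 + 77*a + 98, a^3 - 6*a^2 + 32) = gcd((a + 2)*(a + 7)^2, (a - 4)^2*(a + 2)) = a + 2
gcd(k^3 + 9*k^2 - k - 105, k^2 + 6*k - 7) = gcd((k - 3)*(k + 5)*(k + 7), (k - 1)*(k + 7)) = k + 7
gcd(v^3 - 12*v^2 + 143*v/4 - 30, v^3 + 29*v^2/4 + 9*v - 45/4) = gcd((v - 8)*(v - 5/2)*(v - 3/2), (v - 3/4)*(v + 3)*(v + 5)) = 1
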